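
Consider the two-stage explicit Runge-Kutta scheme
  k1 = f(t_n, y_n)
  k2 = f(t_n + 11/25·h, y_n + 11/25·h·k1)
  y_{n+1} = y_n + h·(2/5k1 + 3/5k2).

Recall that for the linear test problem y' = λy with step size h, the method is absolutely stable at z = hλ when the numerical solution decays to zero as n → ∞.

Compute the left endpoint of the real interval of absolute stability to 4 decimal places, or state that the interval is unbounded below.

Set f=λy, z=hλ:
  k1=λy_n ⇒ h·k1=z·y_n;  k2=λ(1+11/25z)y_n ⇒ h·k2=z(1+11/25z)y_n
  y_{n+1}/y_n = 1 + 2/5z + 3/5z(1+11/25z) = 1 + z + 33/125z²
  R(z) = 1 + z + 33/125z².

Find x<0 with |R(x)|<1.
x=-1.43: |R|=0.1099
R=1: x+33/125x²=0 ⇒ x=−125/33=-3.7879; min R=1−1/(4·33/125)=0.0530>−1
Confirm numerically:
  x=-2.535: |R|=0.16152 <1
  x=-2.363: |R|=0.11112 <1
  x=-2.161: |R|=0.07186 <1
  x=-4.015: |R|=1.24074 >1
  x=-3.993: |R|=1.21623 >1
So |R|<1 on (-3.7879, 0).

left endpoint -3.7879.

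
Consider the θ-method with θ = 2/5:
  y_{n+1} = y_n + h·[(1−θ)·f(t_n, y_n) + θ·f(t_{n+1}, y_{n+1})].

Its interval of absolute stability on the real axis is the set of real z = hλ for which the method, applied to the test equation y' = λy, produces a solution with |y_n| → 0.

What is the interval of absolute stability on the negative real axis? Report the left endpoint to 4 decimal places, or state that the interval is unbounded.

With y'=λy (z=hλ):
  y_{n+1} = y_n + z·[3/5·y_n + 2/5·y_{n+1}] ⇒ (1 − 2/5z)y_{n+1} = (1 + 3/5z)y_n
  R(z) = (1 + 3/5z)/(1 − 2/5z).

Solve |R(x)|<1 on ℝ⁻.
x=-1.45: |R|=0.0823
R=−1: 1+3/5x = −1+2/5x ⇒ -1/5x=2 ⇒ x=2/(-1/5)=-10.0000
Confirm numerically:
  x=-9.502: |R|=0.97925 <1
  x=-8.792: |R|=0.94651 <1
  x=-8.746: |R|=0.94425 <1
  x=-10.536: |R|=1.02056 >1
  x=-10.374: |R|=1.01453 >1
So |R|<1 on (-10.0000, 0).

(-10.0000, 0).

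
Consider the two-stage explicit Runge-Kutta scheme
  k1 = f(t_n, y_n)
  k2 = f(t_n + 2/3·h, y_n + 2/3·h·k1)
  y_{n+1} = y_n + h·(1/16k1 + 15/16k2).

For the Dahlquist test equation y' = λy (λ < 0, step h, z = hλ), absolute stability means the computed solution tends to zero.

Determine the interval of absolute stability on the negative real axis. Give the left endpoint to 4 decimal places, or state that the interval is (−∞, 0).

Test eqn y'=λy, z=hλ:
  k1=λy_n ⇒ h·k1=z·y_n;  k2=λ(1+2/3z)y_n ⇒ h·k2=z(1+2/3z)y_n
  y_{n+1}/y_n = 1 + 1/16z + 15/16z(1+2/3z) = 1 + z + 5/8z²
  so R(z) = 1 + z + 5/8z².

Find x<0 with |R(x)|<1.
x=-1.46: |R|=0.8722
R=1: x+5/8x²=0 ⇒ x=−8/5=-1.6000; min R=1−1/(4·5/8)=0.6000>−1
Confirm numerically:
  x=-1.183: |R|=0.69168 <1
  x=-0.796: |R|=0.60001 <1
  x=-0.772: |R|=0.60049 <1
  x=-0.718: |R|=0.60420 <1
  x=-2.049: |R|=1.57500 >1
  x=-1.812: |R|=1.24009 >1
Stable set (-1.6000, 0).

z∈(-1.6000,0).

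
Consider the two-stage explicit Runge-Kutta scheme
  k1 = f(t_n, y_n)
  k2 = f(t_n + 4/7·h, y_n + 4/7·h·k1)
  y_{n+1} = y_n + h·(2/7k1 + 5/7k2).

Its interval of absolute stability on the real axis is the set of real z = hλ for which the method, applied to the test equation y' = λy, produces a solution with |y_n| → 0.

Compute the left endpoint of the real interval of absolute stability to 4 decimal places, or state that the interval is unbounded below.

On y'=λy, z=hλ:
  k1=λy_n ⇒ h·k1=z·y_n;  k2=λ(1+4/7z)y_n ⇒ h·k2=z(1+4/7z)y_n
  y_{n+1}/y_n = 1 + 2/7z + 5/7z(1+4/7z) = 1 + z + 20/49z²
  R(z) = 1 + z + 20/49z².

Solve |R(x)|<1 on ℝ⁻.
x=-0.82: |R|=0.4544
R=1: x+20/49x²=0 ⇒ x=−49/20=-2.4500; min R=1−1/(4·20/49)=0.3875>−1
Confirm numerically:
  x=-1.585: |R|=0.44040 <1
  x=-1.559: |R|=0.43303 <1
  x=-1.097: |R|=0.39419 <1
  x=-3.008: |R|=1.68509 >1
  x=-2.964: |R|=1.62184 >1
  x=-2.532: |R|=1.08474 >1
Stable set (-2.4500, 0).

left endpoint -2.4500.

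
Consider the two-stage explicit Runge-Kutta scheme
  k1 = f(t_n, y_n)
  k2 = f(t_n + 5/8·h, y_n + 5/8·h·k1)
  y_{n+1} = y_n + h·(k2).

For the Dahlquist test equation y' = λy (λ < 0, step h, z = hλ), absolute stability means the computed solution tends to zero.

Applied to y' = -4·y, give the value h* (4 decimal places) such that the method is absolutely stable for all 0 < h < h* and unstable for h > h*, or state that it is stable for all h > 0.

(-1.6000,0); λ=-4 ⇒ h* = (8/5)/4 = 0.4000.

Set f=λy, z=hλ:
  k1=λy_n ⇒ h·k1=z·y_n;  k2=λ(1+5/8z)y_n ⇒ h·k2=z(1+5/8z)y_n
  y_{n+1}/y_n = 1 + z(1+5/8z) = 1 + z + 5/8z²
  so R(z) = 1 + z + 5/8z².

Boundary: |R(x)|=1, x<0.
x=-0.94: |R|=0.6122
R=1: x+5/8x²=0 ⇒ x=−8/5=-1.6000; min R=1−1/(4·5/8)=0.6000>−1
Confirm numerically:
  x=-1.151: |R|=0.67700 <1
  x=-0.965: |R|=0.61702 <1
  x=-0.899: |R|=0.60613 <1
  x=-2.075: |R|=1.61602 >1
  x=-1.982: |R|=1.47320 >1
Stable set (-1.6000, 0).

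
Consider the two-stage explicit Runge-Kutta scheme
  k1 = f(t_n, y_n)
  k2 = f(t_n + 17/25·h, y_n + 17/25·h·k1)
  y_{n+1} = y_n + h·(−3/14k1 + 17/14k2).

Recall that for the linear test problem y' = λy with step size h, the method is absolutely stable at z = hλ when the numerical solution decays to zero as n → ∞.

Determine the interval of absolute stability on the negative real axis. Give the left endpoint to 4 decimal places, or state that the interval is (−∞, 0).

(-1.2111, 0).

On y'=λy, z=hλ:
  k1=λy_n ⇒ h·k1=z·y_n;  k2=λ(1+17/25z)y_n ⇒ h·k2=z(1+17/25z)y_n
  y_{n+1}/y_n = 1 − 3/14z + 17/14z(1+17/25z) = 1 + z + 289/350z²
  Hence R(z) = 1 + z + 289/350z².

Need |R(x)|<1, x<0.
x=-0.88: |R|=0.7594
R=1: x+289/350x²=0 ⇒ x=−350/289=-1.2111; min R=1−1/(4·289/350)=0.6972>−1
Confirm numerically:
  x=-1.064: |R|=0.87079 <1
  x=-0.947: |R|=0.79351 <1
  x=-0.832: |R|=0.73958 <1
  x=-1.598: |R|=1.51055 >1
  x=-1.246: |R|=1.03593 >1
Interval (-1.2111, 0).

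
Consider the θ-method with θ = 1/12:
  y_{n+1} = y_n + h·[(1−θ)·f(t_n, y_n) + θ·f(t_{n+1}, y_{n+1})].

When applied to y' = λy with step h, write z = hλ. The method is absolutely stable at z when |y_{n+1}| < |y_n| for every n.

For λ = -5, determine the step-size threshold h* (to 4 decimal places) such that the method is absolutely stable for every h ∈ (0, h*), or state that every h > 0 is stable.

Test eqn y'=λy, z=hλ:
  y_{n+1} = y_n + z·[11/12·y_n + 1/12·y_{n+1}] ⇒ (1 − 1/12z)y_{n+1} = (1 + 11/12z)y_n
  Hence R(z) = (1 + 11/12z)/(1 − 1/12z).

Find x<0 with |R(x)|<1.
x=-1.37: |R|=0.2296
R=−1: 1+11/12x = −1+1/12x ⇒ -5/6x=2 ⇒ x=2/(-5/6)=-2.4000
Confirm numerically:
  x=-2.380: |R|=0.98609 <1
  x=-2.344: |R|=0.96096 <1
  x=-1.817: |R|=0.57806 <1
  x=-1.716: |R|=0.50131 <1
  x=-2.872: |R|=1.31737 >1
  x=-2.478: |R|=1.05387 >1
Stable set (-2.4000, 0).

(-2.4000,0); λ=-5 ⇒ h* = (12/5)/5 = 0.4800.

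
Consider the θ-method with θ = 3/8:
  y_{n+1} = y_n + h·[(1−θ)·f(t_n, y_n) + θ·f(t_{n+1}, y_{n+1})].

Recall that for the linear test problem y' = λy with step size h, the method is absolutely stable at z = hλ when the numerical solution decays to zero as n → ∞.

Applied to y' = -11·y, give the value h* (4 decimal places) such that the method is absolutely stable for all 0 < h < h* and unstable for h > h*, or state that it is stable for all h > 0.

(-8.0000,0); λ=-11 ⇒ h* = (8)/11 = 0.7273.

With y'=λy (z=hλ):
  y_{n+1} = y_n + z·[5/8·y_n + 3/8·y_{n+1}] ⇒ (1 − 3/8z)y_{n+1} = (1 + 5/8z)y_n
  ⇒ R(z) = (1 + 5/8z)/(1 − 3/8z).

Solve |R(x)|<1 on ℝ⁻.
x=-1.42: |R|=0.0734
R=−1: 1+5/8x = −1+3/8x ⇒ -1/4x=2 ⇒ x=2/(-1/4)=-8.0000
Confirm numerically:
  x=-7.791: |R|=0.98668 <1
  x=-6.077: |R|=0.85338 <1
  x=-5.800: |R|=0.82677 <1
  x=-4.559: |R|=0.68252 <1
  x=-8.246: |R|=1.01503 >1
  x=-8.187: |R|=1.01149 >1
  x=-8.086: |R|=1.00533 >1
Stable set (-8.0000, 0).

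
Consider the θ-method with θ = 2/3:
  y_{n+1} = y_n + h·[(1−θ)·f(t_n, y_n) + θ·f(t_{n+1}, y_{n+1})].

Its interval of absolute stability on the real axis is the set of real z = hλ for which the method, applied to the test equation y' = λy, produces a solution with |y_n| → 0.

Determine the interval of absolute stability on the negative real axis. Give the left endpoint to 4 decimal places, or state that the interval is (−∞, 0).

interval (−∞, 0).

With y'=λy (z=hλ):
  y_{n+1} = y_n + z·[1/3·y_n + 2/3·y_{n+1}] ⇒ (1 − 2/3z)y_{n+1} = (1 + 1/3z)y_n
  R(z) = (1 + 1/3z)/(1 − 2/3z).

Boundary: |R(x)|=1, x<0.
x=-0.45: |R|=0.6538
x=-2: |R|=0.1429
x=-10: |R|=0.3043
x=-100: |R|=0.4778
θ=2/3≥1/2 ⇒ |1+1/3x|<|1−2/3x| ∀x<0 ⇒ interval (−∞,0).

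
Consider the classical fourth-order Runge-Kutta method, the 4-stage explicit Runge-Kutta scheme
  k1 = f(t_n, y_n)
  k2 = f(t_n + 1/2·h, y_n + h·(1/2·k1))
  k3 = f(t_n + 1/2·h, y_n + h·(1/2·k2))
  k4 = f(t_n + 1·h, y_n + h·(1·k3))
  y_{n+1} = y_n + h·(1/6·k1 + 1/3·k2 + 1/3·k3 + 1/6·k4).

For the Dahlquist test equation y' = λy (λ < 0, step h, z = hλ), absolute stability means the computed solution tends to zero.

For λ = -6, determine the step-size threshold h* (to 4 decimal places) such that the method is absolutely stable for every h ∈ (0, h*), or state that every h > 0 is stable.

(-2.7853,0); λ=-6 ⇒ h* = 0.4642.

With y'=λy (z=hλ):
  order 4, 4-stage ⇒ R(z)=1+z+z^2/2+z^3/6+z^4/24
  (e.g. R(-1.55)=0.27110, |R|=0.27110)

Solve |R(x)|<1 on ℝ⁻.
x=-1.55: |R|=0.2711
|R(-2.8)|=1.0224 |R(-1.6)|=0.2704 |R(-0.85)|=0.4306
Bisect:
  x_lo=-3.5960 |R|=3.0868  x_hi=-0.2837 |R|=0.7530
  mid=-1.93983 |R|=0.31505 →hi
  mid=-2.76791 |R|=0.97410 →hi
  mid=-3.18195 |R|=1.78233 →lo
  mid=-2.97493 |R|=1.32564 →lo
  mid=-2.87142 |R|=1.13781 →lo
  mid=-2.81966 |R|=1.05307 →lo
  mid=-2.79379 |R|=1.01288 →lo
  mid=-2.78085 |R|=0.99332 →hi
  ...
  [-2.78529,-2.78509] ⇒ x*=-2.7853
Stable set (-2.7853, 0).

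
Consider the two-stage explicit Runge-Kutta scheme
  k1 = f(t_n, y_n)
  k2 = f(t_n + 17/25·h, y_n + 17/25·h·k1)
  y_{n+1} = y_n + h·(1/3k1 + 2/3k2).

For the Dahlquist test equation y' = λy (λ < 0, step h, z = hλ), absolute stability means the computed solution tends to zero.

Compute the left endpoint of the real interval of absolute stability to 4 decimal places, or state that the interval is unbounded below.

With y'=λy (z=hλ):
  k1=λy_n ⇒ h·k1=z·y_n;  k2=λ(1+17/25z)y_n ⇒ h·k2=z(1+17/25z)y_n
  y_{n+1}/y_n = 1 + 1/3z + 2/3z(1+17/25z) = 1 + z + 34/75z²
  Hence R(z) = 1 + z + 34/75z².

Need |R(x)|<1, x<0.
x=-1.1: |R|=0.4485
R=1: x+34/75x²=0 ⇒ x=−75/34=-2.2059; min R=1−1/(4·34/75)=0.4485>−1
Confirm numerically:
  x=-1.684: |R|=0.60159 <1
  x=-1.361: |R|=0.47872 <1
  x=-1.308: |R|=0.46759 <1
  x=-2.559: |R|=1.40964 >1
  x=-2.534: |R|=1.37692 >1
Interval (-2.2059, 0).

left endpoint -2.2059.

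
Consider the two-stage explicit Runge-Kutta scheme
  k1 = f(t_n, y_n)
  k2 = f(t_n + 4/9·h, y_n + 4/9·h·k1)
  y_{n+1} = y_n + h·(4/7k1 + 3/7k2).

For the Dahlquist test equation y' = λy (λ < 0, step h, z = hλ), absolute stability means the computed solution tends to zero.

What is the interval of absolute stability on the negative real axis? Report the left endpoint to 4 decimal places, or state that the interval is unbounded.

With y'=λy (z=hλ):
  k1=λy_n ⇒ h·k1=z·y_n;  k2=λ(1+4/9z)y_n ⇒ h·k2=z(1+4/9z)y_n
  y_{n+1}/y_n = 1 + 4/7z + 3/7z(1+4/9z) = 1 + z + 4/21z²
  so R(z) = 1 + z + 4/21z².

Solve |R(x)|<1 on ℝ⁻.
x=-0.58: |R|=0.4841
R=1: x+4/21x²=0 ⇒ x=−21/4=-5.2500; min R=1−1/(4·4/21)=-0.3125>−1
Confirm numerically:
  x=-4.833: |R|=0.61612 <1
  x=-4.588: |R|=0.42148 <1
  x=-3.436: |R|=0.18722 <1
  x=-3.267: |R|=0.23399 <1
  x=-5.601: |R|=1.37447 >1
  x=-5.464: |R|=1.22272 >1
So |R|<1 on (-5.2500, 0).

z∈(-5.2500,0).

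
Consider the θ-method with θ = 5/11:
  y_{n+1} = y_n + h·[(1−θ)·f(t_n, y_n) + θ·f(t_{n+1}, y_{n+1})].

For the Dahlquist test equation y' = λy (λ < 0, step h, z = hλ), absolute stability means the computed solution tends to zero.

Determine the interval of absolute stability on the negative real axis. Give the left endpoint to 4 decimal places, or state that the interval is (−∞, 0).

(-22.0000, 0).

With y'=λy (z=hλ):
  y_{n+1} = y_n + z·[6/11·y_n + 5/11·y_{n+1}] ⇒ (1 − 5/11z)y_{n+1} = (1 + 6/11z)y_n
  R(z) = (1 + 6/11z)/(1 − 5/11z).

Find x<0 with |R(x)|<1.
x=-0.96: |R|=0.3316
R=−1: 1+6/11x = −1+5/11x ⇒ -1/11x=2 ⇒ x=2/(-1/11)=-22.0000
Confirm numerically:
  x=-21.412: |R|=0.99502 <1
  x=-17.765: |R|=0.95758 <1
  x=-17.592: |R|=0.95546 <1
  x=-14.367: |R|=0.90785 <1
  x=-22.057: |R|=1.00047 >1
  x=-22.038: |R|=1.00031 >1
Interval (-22.0000, 0).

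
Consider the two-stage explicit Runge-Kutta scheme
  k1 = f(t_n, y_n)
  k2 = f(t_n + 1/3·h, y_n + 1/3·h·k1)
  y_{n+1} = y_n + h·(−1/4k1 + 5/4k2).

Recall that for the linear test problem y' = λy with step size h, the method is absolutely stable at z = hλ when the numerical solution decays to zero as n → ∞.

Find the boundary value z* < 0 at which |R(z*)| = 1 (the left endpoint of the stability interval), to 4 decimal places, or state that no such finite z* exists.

z* = -2.4000.

With y'=λy (z=hλ):
  k1=λy_n ⇒ h·k1=z·y_n;  k2=λ(1+1/3z)y_n ⇒ h·k2=z(1+1/3z)y_n
  y_{n+1}/y_n = 1 − 1/4z + 5/4z(1+1/3z) = 1 + z + 5/12z²
  Hence R(z) = 1 + z + 5/12z².

Need |R(x)|<1, x<0.
x=-1.21: |R|=0.4000
R=1: x+5/12x²=0 ⇒ x=−12/5=-2.4000; min R=1−1/(4·5/12)=0.4000>−1
Confirm numerically:
  x=-2.055: |R|=0.70459 <1
  x=-2.017: |R|=0.67812 <1
  x=-1.845: |R|=0.57334 <1
  x=-1.705: |R|=0.50626 <1
  x=-2.961: |R|=1.69213 >1
  x=-2.960: |R|=1.69067 >1
  x=-2.648: |R|=1.27363 >1
Interval (-2.4000, 0).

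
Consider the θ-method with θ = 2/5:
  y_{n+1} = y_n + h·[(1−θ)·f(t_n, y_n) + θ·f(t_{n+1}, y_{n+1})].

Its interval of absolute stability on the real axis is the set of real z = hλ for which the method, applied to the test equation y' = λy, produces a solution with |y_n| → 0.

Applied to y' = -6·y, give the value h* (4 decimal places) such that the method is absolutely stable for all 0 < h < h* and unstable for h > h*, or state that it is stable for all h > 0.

(-10.0000,0); λ=-6 ⇒ h* = (10)/6 = 1.6667.

Set f=λy, z=hλ:
  y_{n+1} = y_n + z·[3/5·y_n + 2/5·y_{n+1}] ⇒ (1 − 2/5z)y_{n+1} = (1 + 3/5z)y_n
  so R(z) = (1 + 3/5z)/(1 − 2/5z).

Solve |R(x)|<1 on ℝ⁻.
x=-0.43: |R|=0.6331
R=−1: 1+3/5x = −1+2/5x ⇒ -1/5x=2 ⇒ x=2/(-1/5)=-10.0000
Confirm numerically:
  x=-9.860: |R|=0.99434 <1
  x=-9.036: |R|=0.95822 <1
  x=-7.091: |R|=0.84835 <1
  x=-6.320: |R|=0.79138 <1
  x=-10.534: |R|=1.02048 >1
  x=-10.452: |R|=1.01745 >1
  x=-10.125: |R|=1.00495 >1
So |R|<1 on (-10.0000, 0).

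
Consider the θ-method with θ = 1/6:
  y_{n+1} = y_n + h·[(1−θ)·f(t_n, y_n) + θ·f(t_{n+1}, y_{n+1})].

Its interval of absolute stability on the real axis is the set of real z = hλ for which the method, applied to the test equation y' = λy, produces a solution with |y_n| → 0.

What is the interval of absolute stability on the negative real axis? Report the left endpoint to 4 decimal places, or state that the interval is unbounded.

z∈(-3.0000,0).

Test eqn y'=λy, z=hλ:
  y_{n+1} = y_n + z·[5/6·y_n + 1/6·y_{n+1}] ⇒ (1 − 1/6z)y_{n+1} = (1 + 5/6z)y_n
  ⇒ R(z) = (1 + 5/6z)/(1 − 1/6z).

Need |R(x)|<1, x<0.
x=-1.12: |R|=0.0562
R=−1: 1+5/6x = −1+1/6x ⇒ -2/3x=2 ⇒ x=2/(-2/3)=-3.0000
Confirm numerically:
  x=-2.898: |R|=0.95415 <1
  x=-2.463: |R|=0.74619 <1
  x=-2.412: |R|=0.72040 <1
  x=-2.393: |R|=0.71071 <1
  x=-3.478: |R|=1.20173 >1
  x=-3.419: |R|=1.17794 >1
Interval (-3.0000, 0).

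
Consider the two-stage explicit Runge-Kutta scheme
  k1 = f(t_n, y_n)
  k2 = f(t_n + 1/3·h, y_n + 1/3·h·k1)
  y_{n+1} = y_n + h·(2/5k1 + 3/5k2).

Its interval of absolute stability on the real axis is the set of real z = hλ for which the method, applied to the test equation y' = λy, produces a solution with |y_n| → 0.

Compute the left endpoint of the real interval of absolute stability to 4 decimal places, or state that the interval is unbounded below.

Set f=λy, z=hλ:
  k1=λy_n ⇒ h·k1=z·y_n;  k2=λ(1+1/3z)y_n ⇒ h·k2=z(1+1/3z)y_n
  y_{n+1}/y_n = 1 + 2/5z + 3/5z(1+1/3z) = 1 + z + 1/5z²
  so R(z) = 1 + z + 1/5z².

Boundary: |R(x)|=1, x<0.
x=-1.56: |R|=0.0733
R=1: x+1/5x²=0 ⇒ x=−5=-5.0000; min R=1−1/(4·1/5)=-0.2500>−1
Confirm numerically:
  x=-4.730: |R|=0.74458 <1
  x=-4.591: |R|=0.62446 <1
  x=-2.955: |R|=0.20859 <1
  x=-5.547: |R|=1.60684 >1
  x=-5.509: |R|=1.56082 >1
  x=-5.354: |R|=1.37906 >1
So |R|<1 on (-5.0000, 0).

z* = -5.0000.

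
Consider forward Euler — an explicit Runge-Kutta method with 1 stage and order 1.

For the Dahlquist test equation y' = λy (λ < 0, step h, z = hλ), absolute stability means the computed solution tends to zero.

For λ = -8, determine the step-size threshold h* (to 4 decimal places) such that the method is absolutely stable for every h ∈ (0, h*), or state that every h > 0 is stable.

With y'=λy (z=hλ):
  order 1, 1-stage ⇒ R(z)=1+z
  (e.g. R(-0.37)=0.63000, |R|=0.63000)

Need |R(x)|<1, x<0.
x=-0.37: |R|=0.6300
|R(-1.85)|=0.8500 |R(-1.61)|=0.6100 |R(-1.13)|=0.1300
Bisect:
  x_lo=-2.3343 |R|=1.3343  x_hi=-0.2356 |R|=0.7644
  mid=-1.28495 |R|=0.28495 →hi
  mid=-1.80960 |R|=0.80960 →hi
  mid=-2.07192 |R|=1.07192 →lo
  mid=-1.94076 |R|=0.94076 →hi
  mid=-2.00634 |R|=1.00634 →lo
  mid=-1.97355 |R|=0.97355 →hi
  mid=-1.98995 |R|=0.98995 →hi
  mid=-1.99815 |R|=0.99815 →hi
  ...
  [-2.00007,-1.99994] ⇒ x*=-2.0000
Interval (-2.0000, 0).

(-2.0000,0); λ=-8 ⇒ h* = 0.2500.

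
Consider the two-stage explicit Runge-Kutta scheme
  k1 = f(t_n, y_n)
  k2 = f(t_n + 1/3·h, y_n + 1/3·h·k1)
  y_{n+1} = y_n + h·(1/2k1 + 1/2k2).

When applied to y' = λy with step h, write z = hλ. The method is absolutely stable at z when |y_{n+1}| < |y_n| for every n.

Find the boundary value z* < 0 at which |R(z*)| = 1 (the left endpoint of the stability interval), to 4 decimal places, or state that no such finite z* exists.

left endpoint -6.0000.

On y'=λy, z=hλ:
  k1=λy_n ⇒ h·k1=z·y_n;  k2=λ(1+1/3z)y_n ⇒ h·k2=z(1+1/3z)y_n
  y_{n+1}/y_n = 1 + 1/2z + 1/2z(1+1/3z) = 1 + z + 1/6z²
  Hence R(z) = 1 + z + 1/6z².

Solve |R(x)|<1 on ℝ⁻.
x=-1.12: |R|=0.0891
R=1: x+1/6x²=0 ⇒ x=−6=-6.0000; min R=1−1/(4·1/6)=-0.5000>−1
Confirm numerically:
  x=-5.509: |R|=0.54918 <1
  x=-3.255: |R|=0.48916 <1
  x=-2.565: |R|=0.46846 <1
  x=-6.448: |R|=1.48145 >1
  x=-6.371: |R|=1.39394 >1
  x=-6.318: |R|=1.33485 >1
Stable set (-6.0000, 0).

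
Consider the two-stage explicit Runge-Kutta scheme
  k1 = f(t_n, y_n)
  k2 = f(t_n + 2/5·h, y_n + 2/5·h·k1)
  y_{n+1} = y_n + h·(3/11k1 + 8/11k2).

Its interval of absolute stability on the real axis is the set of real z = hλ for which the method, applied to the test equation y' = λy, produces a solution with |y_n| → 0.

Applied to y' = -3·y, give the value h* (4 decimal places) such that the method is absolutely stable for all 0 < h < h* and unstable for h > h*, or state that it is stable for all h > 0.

On y'=λy, z=hλ:
  k1=λy_n ⇒ h·k1=z·y_n;  k2=λ(1+2/5z)y_n ⇒ h·k2=z(1+2/5z)y_n
  y_{n+1}/y_n = 1 + 3/11z + 8/11z(1+2/5z) = 1 + z + 16/55z²
  Hence R(z) = 1 + z + 16/55z².

Find x<0 with |R(x)|<1.
x=-0.88: |R|=0.3453
R=1: x+16/55x²=0 ⇒ x=−55/16=-3.4375; min R=1−1/(4·16/55)=0.1406>−1
Confirm numerically:
  x=-3.396: |R|=0.95900 <1
  x=-2.039: |R|=0.17046 <1
  x=-1.975: |R|=0.15973 <1
  x=-1.720: |R|=0.14063 <1
  x=-3.939: |R|=1.57466 >1
  x=-3.690: |R|=1.27105 >1
  x=-3.672: |R|=1.25050 >1
Interval (-3.4375, 0).

(-3.4375,0); λ=-3 ⇒ h* = (55/16)/3 = 1.1458.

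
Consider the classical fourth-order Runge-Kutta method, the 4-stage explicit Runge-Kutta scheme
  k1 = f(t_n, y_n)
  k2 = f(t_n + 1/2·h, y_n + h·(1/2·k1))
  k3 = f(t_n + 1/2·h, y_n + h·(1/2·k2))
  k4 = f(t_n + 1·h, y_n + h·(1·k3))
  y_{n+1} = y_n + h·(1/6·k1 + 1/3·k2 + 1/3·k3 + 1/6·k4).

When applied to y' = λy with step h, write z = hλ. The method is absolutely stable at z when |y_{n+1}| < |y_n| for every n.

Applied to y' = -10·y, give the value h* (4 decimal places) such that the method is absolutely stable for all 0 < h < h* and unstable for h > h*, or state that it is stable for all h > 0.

(-2.7853,0); λ=-10 ⇒ h* = 0.2785.

Test eqn y'=λy, z=hλ:
  order 4, 4-stage ⇒ R(z)=1+z+z^2/2+z^3/6+z^4/24
  (e.g. R(-0.89)=0.41470, |R|=0.41470)

Solve |R(x)|<1 on ℝ⁻.
x=-0.89: |R|=0.4147
|R(-1.91)|=0.3073 |R(-0.96)|=0.3887 |R(-0.6)|=0.5494
Bisect:
  x_lo=-3.2131 |R|=1.8613  x_hi=-0.2205 |R|=0.8021
  mid=-1.71682 |R|=0.27552 →hi
  mid=-2.46497 |R|=0.61512 →hi
  mid=-2.83904 |R|=1.08411 →lo
  mid=-2.65201 |R|=0.81695 →hi
  mid=-2.74553 |R|=0.94168 →hi
  mid=-2.79228 |R|=1.01059 →lo
  mid=-2.76891 |R|=0.97557 →hi
  mid=-2.78059 |R|=0.99294 →hi
  mid=-2.78644 |R|=1.00173 →lo
  mid=-2.78352 |R|=0.99733 →hi
  ...
  [-2.78534,-2.78516] ⇒ x*=-2.7853
Stable set (-2.7853, 0).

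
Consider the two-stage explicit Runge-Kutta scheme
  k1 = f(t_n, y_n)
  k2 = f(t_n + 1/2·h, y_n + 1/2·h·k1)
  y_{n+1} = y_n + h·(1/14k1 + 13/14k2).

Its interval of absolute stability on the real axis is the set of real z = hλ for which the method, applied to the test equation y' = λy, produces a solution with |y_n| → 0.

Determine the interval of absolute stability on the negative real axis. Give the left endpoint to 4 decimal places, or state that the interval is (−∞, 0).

Set f=λy, z=hλ:
  k1=λy_n ⇒ h·k1=z·y_n;  k2=λ(1+1/2z)y_n ⇒ h·k2=z(1+1/2z)y_n
  y_{n+1}/y_n = 1 + 1/14z + 13/14z(1+1/2z) = 1 + z + 13/28z²
  Hence R(z) = 1 + z + 13/28z².

Boundary: |R(x)|=1, x<0.
x=-0.76: |R|=0.5082
R=1: x+13/28x²=0 ⇒ x=−28/13=-2.1538; min R=1−1/(4·13/28)=0.4615>−1
Confirm numerically:
  x=-2.112: |R|=0.95897 <1
  x=-1.700: |R|=0.64179 <1
  x=-1.382: |R|=0.50475 <1
  x=-1.309: |R|=0.48654 <1
  x=-2.646: |R|=1.60461 >1
  x=-2.439: |R|=1.32291 >1
  x=-2.362: |R|=1.22827 >1
Interval (-2.1538, 0).

z∈(-2.1538,0).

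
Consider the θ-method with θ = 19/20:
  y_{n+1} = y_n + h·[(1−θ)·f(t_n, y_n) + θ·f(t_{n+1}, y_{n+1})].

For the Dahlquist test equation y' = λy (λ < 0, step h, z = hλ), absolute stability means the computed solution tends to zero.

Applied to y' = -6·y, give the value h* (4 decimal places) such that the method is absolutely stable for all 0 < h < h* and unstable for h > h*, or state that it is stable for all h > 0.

unbounded; (−∞, 0). Any h>0 works for λ=-6.

On y'=λy, z=hλ:
  y_{n+1} = y_n + z·[1/20·y_n + 19/20·y_{n+1}] ⇒ (1 − 19/20z)y_{n+1} = (1 + 1/20z)y_n
  Hence R(z) = (1 + 1/20z)/(1 − 19/20z).

Need |R(x)|<1, x<0.
x=-1.74: |R|=0.3441
x=-2: |R|=0.3103
x=-10: |R|=0.0476
x=-100: |R|=0.0417
θ=19/20≥1/2 ⇒ |1+1/20x|<|1−19/20x| ∀x<0 ⇒ interval (−∞,0).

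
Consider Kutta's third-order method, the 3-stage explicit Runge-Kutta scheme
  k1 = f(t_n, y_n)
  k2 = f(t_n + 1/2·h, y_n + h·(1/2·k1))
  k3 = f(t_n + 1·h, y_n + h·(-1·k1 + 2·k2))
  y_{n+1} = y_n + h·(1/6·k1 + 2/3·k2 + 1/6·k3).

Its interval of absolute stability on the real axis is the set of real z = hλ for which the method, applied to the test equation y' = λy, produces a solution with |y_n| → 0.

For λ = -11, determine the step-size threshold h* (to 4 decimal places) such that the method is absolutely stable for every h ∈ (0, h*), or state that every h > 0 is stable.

(-2.5127,0); λ=-11 ⇒ h* = 0.2284.

Test eqn y'=λy, z=hλ:
  order 3, 3-stage ⇒ R(z)=1+z+z^2/2+z^3/6
  (e.g. R(-1.29)=0.18427, |R|=0.18427)

Boundary: |R(x)|=1, x<0.
x=-1.29: |R|=0.1843
|R(-1.74)|=0.1042 |R(-1.65)|=0.0374 |R(-1.42)|=0.1110
Bisect:
  x_lo=-3.3649 |R|=3.0534  x_hi=-0.2051 |R|=0.8145
  mid=-1.78499 |R|=0.13978 →hi
  mid=-2.57492 |R|=1.10519 →lo
  mid=-2.17995 |R|=0.53045 →hi
  mid=-2.37744 |R|=0.79096 →hi
  mid=-2.47618 |R|=0.94088 →hi
  mid=-2.52555 |R|=1.02118 →lo
  mid=-2.50086 |R|=0.98057 →hi
  mid=-2.51321 |R|=1.00076 →lo
  mid=-2.50704 |R|=0.99064 →hi
  mid=-2.51012 |R|=0.99569 →hi
  ...
  [-2.51282,-2.51263] ⇒ x*=-2.5127
Interval (-2.5127, 0).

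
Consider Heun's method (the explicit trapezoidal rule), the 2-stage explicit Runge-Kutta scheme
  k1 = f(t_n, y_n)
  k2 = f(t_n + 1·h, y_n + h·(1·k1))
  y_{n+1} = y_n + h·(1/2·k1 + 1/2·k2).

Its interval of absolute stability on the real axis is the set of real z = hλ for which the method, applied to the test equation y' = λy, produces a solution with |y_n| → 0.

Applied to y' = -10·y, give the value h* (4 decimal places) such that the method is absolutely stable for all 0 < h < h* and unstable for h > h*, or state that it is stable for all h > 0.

With y'=λy (z=hλ):
  order 2, 2-stage ⇒ R(z)=1+z+z^2/2
  (e.g. R(-0.45)=0.65125, |R|=0.65125)

Solve |R(x)|<1 on ℝ⁻.
x=-0.45: |R|=0.6512
|R(-1.62)|=0.6922 |R(-1.61)|=0.6861 |R(-1.57)|=0.6624
Bisect:
  x_lo=-2.4853 |R|=1.6030  x_hi=-0.1539 |R|=0.8579
  mid=-1.31959 |R|=0.55107 →hi
  mid=-1.90243 |R|=0.90719 →hi
  mid=-2.19385 |R|=1.21264 →lo
  mid=-2.04814 |R|=1.04930 →lo
  mid=-1.97529 |R|=0.97559 →hi
  mid=-2.01172 |R|=1.01179 →lo
  mid=-1.99350 |R|=0.99352 →hi
  mid=-2.00261 |R|=1.00261 →lo
  mid=-1.99806 |R|=0.99806 →hi
  mid=-2.00033 |R|=1.00033 →lo
  ...
  [-2.00005,-1.99991] ⇒ x*=-2.0000
Stable set (-2.0000, 0).

(-2.0000,0); λ=-10 ⇒ h* = 0.2000.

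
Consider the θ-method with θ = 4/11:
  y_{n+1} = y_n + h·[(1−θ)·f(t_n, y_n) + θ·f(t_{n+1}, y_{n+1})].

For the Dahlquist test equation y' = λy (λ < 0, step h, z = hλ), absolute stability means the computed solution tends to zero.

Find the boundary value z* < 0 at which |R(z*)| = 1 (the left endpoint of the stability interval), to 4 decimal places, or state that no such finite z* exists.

Set f=λy, z=hλ:
  y_{n+1} = y_n + z·[7/11·y_n + 4/11·y_{n+1}] ⇒ (1 − 4/11z)y_{n+1} = (1 + 7/11z)y_n
  R(z) = (1 + 7/11z)/(1 − 4/11z).

Need |R(x)|<1, x<0.
x=-0.85: |R|=0.3507
R=−1: 1+7/11x = −1+4/11x ⇒ -3/11x=2 ⇒ x=2/(-3/11)=-7.3333
Confirm numerically:
  x=-7.073: |R|=0.98012 <1
  x=-5.985: |R|=0.88423 <1
  x=-5.196: |R|=0.79826 <1
  x=-7.805: |R|=1.03351 >1
  x=-7.608: |R|=1.01989 >1
Interval (-7.3333, 0).

z* = -7.3333.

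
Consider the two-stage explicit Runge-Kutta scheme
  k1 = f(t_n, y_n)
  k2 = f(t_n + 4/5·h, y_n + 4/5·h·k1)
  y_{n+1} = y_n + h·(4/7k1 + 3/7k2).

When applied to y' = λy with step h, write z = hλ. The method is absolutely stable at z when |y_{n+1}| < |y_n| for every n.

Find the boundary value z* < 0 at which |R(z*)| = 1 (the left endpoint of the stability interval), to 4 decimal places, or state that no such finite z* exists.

left endpoint -2.9167.

With y'=λy (z=hλ):
  k1=λy_n ⇒ h·k1=z·y_n;  k2=λ(1+4/5z)y_n ⇒ h·k2=z(1+4/5z)y_n
  y_{n+1}/y_n = 1 + 4/7z + 3/7z(1+4/5z) = 1 + z + 12/35z²
  Hence R(z) = 1 + z + 12/35z².

Need |R(x)|<1, x<0.
x=-0.85: |R|=0.3977
R=1: x+12/35x²=0 ⇒ x=−35/12=-2.9167; min R=1−1/(4·12/35)=0.2708>−1
Confirm numerically:
  x=-2.540: |R|=0.67198 <1
  x=-1.816: |R|=0.31469 <1
  x=-1.408: |R|=0.27170 <1
  x=-3.383: |R|=1.54089 >1
  x=-3.318: |R|=1.45656 >1
  x=-3.307: |R|=1.44257 >1
So |R|<1 on (-2.9167, 0).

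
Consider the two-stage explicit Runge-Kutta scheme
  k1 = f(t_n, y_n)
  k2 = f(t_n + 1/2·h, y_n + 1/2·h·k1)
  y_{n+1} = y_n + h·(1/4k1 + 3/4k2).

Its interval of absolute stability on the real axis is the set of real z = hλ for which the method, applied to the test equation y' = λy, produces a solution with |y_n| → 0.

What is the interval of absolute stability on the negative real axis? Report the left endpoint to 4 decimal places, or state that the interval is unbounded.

Set f=λy, z=hλ:
  k1=λy_n ⇒ h·k1=z·y_n;  k2=λ(1+1/2z)y_n ⇒ h·k2=z(1+1/2z)y_n
  y_{n+1}/y_n = 1 + 1/4z + 3/4z(1+1/2z) = 1 + z + 3/8z²
  so R(z) = 1 + z + 3/8z².

Need |R(x)|<1, x<0.
x=-0.42: |R|=0.6462
R=1: x+3/8x²=0 ⇒ x=−8/3=-2.6667; min R=1−1/(4·3/8)=0.3333>−1
Confirm numerically:
  x=-2.630: |R|=0.96384 <1
  x=-2.210: |R|=0.62154 <1
  x=-1.108: |R|=0.35237 <1
  x=-3.173: |R|=1.60247 >1
  x=-3.149: |R|=1.56958 >1
So |R|<1 on (-2.6667, 0).

(-2.6667, 0).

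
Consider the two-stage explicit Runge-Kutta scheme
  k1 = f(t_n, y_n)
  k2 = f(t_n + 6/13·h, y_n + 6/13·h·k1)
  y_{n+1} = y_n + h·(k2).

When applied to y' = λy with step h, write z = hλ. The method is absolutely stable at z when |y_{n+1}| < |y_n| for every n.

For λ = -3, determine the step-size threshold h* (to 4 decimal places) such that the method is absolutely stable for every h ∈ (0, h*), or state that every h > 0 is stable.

(-2.1667,0); λ=-3 ⇒ h* = (13/6)/3 = 0.7222.

Set f=λy, z=hλ:
  k1=λy_n ⇒ h·k1=z·y_n;  k2=λ(1+6/13z)y_n ⇒ h·k2=z(1+6/13z)y_n
  y_{n+1}/y_n = 1 + z(1+6/13z) = 1 + z + 6/13z²
  so R(z) = 1 + z + 6/13z².

Need |R(x)|<1, x<0.
x=-1.24: |R|=0.4697
R=1: x+6/13x²=0 ⇒ x=−13/6=-2.1667; min R=1−1/(4·6/13)=0.4583>−1
Confirm numerically:
  x=-1.407: |R|=0.50668 <1
  x=-1.228: |R|=0.46799 <1
  x=-1.165: |R|=0.46141 <1
  x=-2.383: |R|=1.23793 >1
  x=-2.322: |R|=1.16647 >1
So |R|<1 on (-2.1667, 0).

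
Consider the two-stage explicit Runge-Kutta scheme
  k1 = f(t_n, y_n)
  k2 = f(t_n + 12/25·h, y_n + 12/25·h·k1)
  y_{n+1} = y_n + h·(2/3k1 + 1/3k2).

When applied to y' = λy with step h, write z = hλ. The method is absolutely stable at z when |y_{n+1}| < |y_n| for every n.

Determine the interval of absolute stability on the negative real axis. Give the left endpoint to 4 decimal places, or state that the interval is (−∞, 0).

z∈(-6.2500,0).

Set f=λy, z=hλ:
  k1=λy_n ⇒ h·k1=z·y_n;  k2=λ(1+12/25z)y_n ⇒ h·k2=z(1+12/25z)y_n
  y_{n+1}/y_n = 1 + 2/3z + 1/3z(1+12/25z) = 1 + z + 4/25z²
  ⇒ R(z) = 1 + z + 4/25z².

Need |R(x)|<1, x<0.
x=-0.48: |R|=0.5569
R=1: x+4/25x²=0 ⇒ x=−25/4=-6.2500; min R=1−1/(4·4/25)=-0.5625>−1
Confirm numerically:
  x=-5.671: |R|=0.47464 <1
  x=-5.643: |R|=0.45195 <1
  x=-3.366: |R|=0.55321 <1
  x=-6.549: |R|=1.31330 >1
  x=-6.283: |R|=1.03317 >1
Interval (-6.2500, 0).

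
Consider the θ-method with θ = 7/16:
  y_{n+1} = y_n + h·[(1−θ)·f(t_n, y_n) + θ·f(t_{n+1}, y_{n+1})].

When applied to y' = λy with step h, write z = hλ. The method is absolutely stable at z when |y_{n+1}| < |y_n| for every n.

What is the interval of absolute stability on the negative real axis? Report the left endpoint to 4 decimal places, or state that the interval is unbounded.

(-16.0000, 0).

Set f=λy, z=hλ:
  y_{n+1} = y_n + z·[9/16·y_n + 7/16·y_{n+1}] ⇒ (1 − 7/16z)y_{n+1} = (1 + 9/16z)y_n
  ⇒ R(z) = (1 + 9/16z)/(1 − 7/16z).

Find x<0 with |R(x)|<1.
x=-0.94: |R|=0.3339
R=−1: 1+9/16x = −1+7/16x ⇒ -1/8x=2 ⇒ x=2/(-1/8)=-16.0000
Confirm numerically:
  x=-12.258: |R|=0.92649 <1
  x=-12.146: |R|=0.92370 <1
  x=-11.243: |R|=0.89954 <1
  x=-9.998: |R|=0.86040 <1
  x=-16.558: |R|=1.00846 >1
  x=-16.529: |R|=1.00803 >1
  x=-16.021: |R|=1.00033 >1
Stable set (-16.0000, 0).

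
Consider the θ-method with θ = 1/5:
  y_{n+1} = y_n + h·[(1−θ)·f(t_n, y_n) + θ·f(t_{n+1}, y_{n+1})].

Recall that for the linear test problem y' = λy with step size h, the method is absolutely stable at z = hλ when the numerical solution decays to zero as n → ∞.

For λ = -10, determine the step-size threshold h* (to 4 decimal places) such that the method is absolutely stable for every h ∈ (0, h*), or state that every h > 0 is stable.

(-3.3333,0); λ=-10 ⇒ h* = (10/3)/10 = 0.3333.

Test eqn y'=λy, z=hλ:
  y_{n+1} = y_n + z·[4/5·y_n + 1/5·y_{n+1}] ⇒ (1 − 1/5z)y_{n+1} = (1 + 4/5z)y_n
  so R(z) = (1 + 4/5z)/(1 − 1/5z).

Need |R(x)|<1, x<0.
x=-1.24: |R|=0.0064
R=−1: 1+4/5x = −1+1/5x ⇒ -3/5x=2 ⇒ x=2/(-3/5)=-3.3333
Confirm numerically:
  x=-2.353: |R|=0.60003 <1
  x=-2.123: |R|=0.49024 <1
  x=-2.078: |R|=0.46793 <1
  x=-1.707: |R|=0.27255 <1
  x=-3.873: |R|=1.18246 >1
  x=-3.728: |R|=1.13566 >1
  x=-3.636: |R|=1.10514 >1
Stable set (-3.3333, 0).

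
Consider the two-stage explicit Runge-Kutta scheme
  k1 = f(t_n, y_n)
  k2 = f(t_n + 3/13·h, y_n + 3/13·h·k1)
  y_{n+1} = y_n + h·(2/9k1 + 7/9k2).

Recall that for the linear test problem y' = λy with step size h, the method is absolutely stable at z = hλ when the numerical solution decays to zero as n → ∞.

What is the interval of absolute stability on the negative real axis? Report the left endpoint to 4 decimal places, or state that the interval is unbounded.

z∈(-5.5714,0).

With y'=λy (z=hλ):
  k1=λy_n ⇒ h·k1=z·y_n;  k2=λ(1+3/13z)y_n ⇒ h·k2=z(1+3/13z)y_n
  y_{n+1}/y_n = 1 + 2/9z + 7/9z(1+3/13z) = 1 + z + 7/39z²
  R(z) = 1 + z + 7/39z².

Boundary: |R(x)|=1, x<0.
x=-1.74: |R|=0.1966
R=1: x+7/39x²=0 ⇒ x=−39/7=-5.5714; min R=1−1/(4·7/39)=-0.3929>−1
Confirm numerically:
  x=-2.690: |R|=0.39121 <1
  x=-2.417: |R|=0.36846 <1
  x=-2.406: |R|=0.36698 <1
  x=-6.081: |R|=1.55618 >1
  x=-5.998: |R|=1.45923 >1
  x=-5.799: |R|=1.23687 >1
Stable set (-5.5714, 0).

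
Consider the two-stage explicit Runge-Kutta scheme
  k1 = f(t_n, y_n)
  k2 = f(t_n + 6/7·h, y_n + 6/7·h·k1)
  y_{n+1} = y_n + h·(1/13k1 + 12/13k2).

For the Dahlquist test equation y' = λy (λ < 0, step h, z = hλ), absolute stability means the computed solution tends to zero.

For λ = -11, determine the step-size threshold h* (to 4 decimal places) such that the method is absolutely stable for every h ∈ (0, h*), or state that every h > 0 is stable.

Set f=λy, z=hλ:
  k1=λy_n ⇒ h·k1=z·y_n;  k2=λ(1+6/7z)y_n ⇒ h·k2=z(1+6/7z)y_n
  y_{n+1}/y_n = 1 + 1/13z + 12/13z(1+6/7z) = 1 + z + 72/91z²
  R(z) = 1 + z + 72/91z².

Need |R(x)|<1, x<0.
x=-1.39: |R|=1.1387
R=1: x+72/91x²=0 ⇒ x=−91/72=-1.2639; min R=1−1/(4·72/91)=0.6840>−1
Confirm numerically:
  x=-0.950: |R|=0.76407 <1
  x=-0.946: |R|=0.76207 <1
  x=-0.565: |R|=0.68757 <1
  x=-1.585: |R|=1.40269 >1
  x=-1.474: |R|=1.24504 >1
  x=-1.437: |R|=1.19682 >1
Interval (-1.2639, 0).

(-1.2639,0); λ=-11 ⇒ h* = (91/72)/11 = 0.1149.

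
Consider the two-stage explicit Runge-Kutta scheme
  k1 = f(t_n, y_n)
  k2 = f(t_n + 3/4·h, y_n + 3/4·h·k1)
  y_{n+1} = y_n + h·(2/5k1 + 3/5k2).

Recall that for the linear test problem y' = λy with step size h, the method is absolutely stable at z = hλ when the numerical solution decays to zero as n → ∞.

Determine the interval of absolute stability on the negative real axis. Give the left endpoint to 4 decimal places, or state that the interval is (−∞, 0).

With y'=λy (z=hλ):
  k1=λy_n ⇒ h·k1=z·y_n;  k2=λ(1+3/4z)y_n ⇒ h·k2=z(1+3/4z)y_n
  y_{n+1}/y_n = 1 + 2/5z + 3/5z(1+3/4z) = 1 + z + 9/20z²
  so R(z) = 1 + z + 9/20z².

Boundary: |R(x)|=1, x<0.
x=-1.79: |R|=0.6518
R=1: x+9/20x²=0 ⇒ x=−20/9=-2.2222; min R=1−1/(4·9/20)=0.4444>−1
Confirm numerically:
  x=-2.111: |R|=0.89434 <1
  x=-2.025: |R|=0.82028 <1
  x=-1.928: |R|=0.74473 <1
  x=-2.630: |R|=1.48260 >1
  x=-2.410: |R|=1.20365 >1
Stable set (-2.2222, 0).

z∈(-2.2222,0).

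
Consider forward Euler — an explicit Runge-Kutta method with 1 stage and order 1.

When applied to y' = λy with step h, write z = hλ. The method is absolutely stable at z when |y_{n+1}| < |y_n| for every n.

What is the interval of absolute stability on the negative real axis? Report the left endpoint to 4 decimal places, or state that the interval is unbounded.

With y'=λy (z=hλ):
  order 1, 1-stage ⇒ R(z)=1+z
  (e.g. R(-0.93)=0.07000, |R|=0.07000)

Solve |R(x)|<1 on ℝ⁻.
x=-0.93: |R|=0.0700
|R(-1.75)|=0.7500 |R(-1.71)|=0.7100 |R(-1.03)|=0.0300
Bisect:
  x_lo=-2.3086 |R|=1.3086  x_hi=-0.3143 |R|=0.6857
  mid=-1.31146 |R|=0.31146 →hi
  mid=-1.81002 |R|=0.81002 →hi
  mid=-2.05931 |R|=1.05931 →lo
  mid=-1.93466 |R|=0.93466 →hi
  mid=-1.99699 |R|=0.99699 →hi
  mid=-2.02815 |R|=1.02815 →lo
  mid=-2.01257 |R|=1.01257 →lo
  mid=-2.00478 |R|=1.00478 →lo
  ...
  [-2.00003,-1.99991] ⇒ x*=-2.0000
Interval (-2.0000, 0).

z∈(-2.0000,0).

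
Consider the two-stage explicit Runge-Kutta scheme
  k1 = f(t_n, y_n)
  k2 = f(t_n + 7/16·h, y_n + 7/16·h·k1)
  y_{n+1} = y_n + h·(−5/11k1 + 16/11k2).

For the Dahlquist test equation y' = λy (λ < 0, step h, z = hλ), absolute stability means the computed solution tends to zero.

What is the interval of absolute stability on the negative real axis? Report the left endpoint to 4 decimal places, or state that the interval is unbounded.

(-1.5714, 0).

Test eqn y'=λy, z=hλ:
  k1=λy_n ⇒ h·k1=z·y_n;  k2=λ(1+7/16z)y_n ⇒ h·k2=z(1+7/16z)y_n
  y_{n+1}/y_n = 1 − 5/11z + 16/11z(1+7/16z) = 1 + z + 7/11z²
  so R(z) = 1 + z + 7/11z².

Boundary: |R(x)|=1, x<0.
x=-0.77: |R|=0.6073
R=1: x+7/11x²=0 ⇒ x=−11/7=-1.5714; min R=1−1/(4·7/11)=0.6071>−1
Confirm numerically:
  x=-1.391: |R|=0.84029 <1
  x=-0.950: |R|=0.62432 <1
  x=-0.934: |R|=0.62114 <1
  x=-0.660: |R|=0.61720 <1
  x=-1.883: |R|=1.37335 >1
  x=-1.810: |R|=1.27479 >1
  x=-1.637: |R|=1.06831 >1
So |R|<1 on (-1.5714, 0).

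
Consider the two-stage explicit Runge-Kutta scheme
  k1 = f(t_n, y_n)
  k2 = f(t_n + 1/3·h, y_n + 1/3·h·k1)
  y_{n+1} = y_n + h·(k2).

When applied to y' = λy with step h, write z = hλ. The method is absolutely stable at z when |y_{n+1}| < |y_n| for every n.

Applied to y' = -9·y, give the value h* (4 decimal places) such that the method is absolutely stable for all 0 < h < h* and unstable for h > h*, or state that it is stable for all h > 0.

(-3.0000,0); λ=-9 ⇒ h* = (3)/9 = 0.3333.

On y'=λy, z=hλ:
  k1=λy_n ⇒ h·k1=z·y_n;  k2=λ(1+1/3z)y_n ⇒ h·k2=z(1+1/3z)y_n
  y_{n+1}/y_n = 1 + z(1+1/3z) = 1 + z + 1/3z²
  so R(z) = 1 + z + 1/3z².

Need |R(x)|<1, x<0.
x=-1.23: |R|=0.2743
R=1: x+1/3x²=0 ⇒ x=−3=-3.0000; min R=1−1/(4·1/3)=0.2500>−1
Confirm numerically:
  x=-1.780: |R|=0.27613 <1
  x=-1.724: |R|=0.26673 <1
  x=-1.653: |R|=0.25780 <1
  x=-3.394: |R|=1.44575 >1
  x=-3.160: |R|=1.16853 >1
  x=-3.053: |R|=1.05394 >1
Stable set (-3.0000, 0).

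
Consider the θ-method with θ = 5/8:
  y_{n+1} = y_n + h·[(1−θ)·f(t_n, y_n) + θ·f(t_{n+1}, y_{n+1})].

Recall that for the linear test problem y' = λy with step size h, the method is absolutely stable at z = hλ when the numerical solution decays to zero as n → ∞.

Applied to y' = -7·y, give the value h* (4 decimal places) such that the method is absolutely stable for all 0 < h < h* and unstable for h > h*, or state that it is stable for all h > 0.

Test eqn y'=λy, z=hλ:
  y_{n+1} = y_n + z·[3/8·y_n + 5/8·y_{n+1}] ⇒ (1 − 5/8z)y_{n+1} = (1 + 3/8z)y_n
  ⇒ R(z) = (1 + 3/8z)/(1 − 5/8z).

Need |R(x)|<1, x<0.
x=-0.45: |R|=0.6488
x=-2: |R|=0.1111
x=-10: |R|=0.3793
x=-100: |R|=0.5748
θ=5/8≥1/2 ⇒ |1+3/8x|<|1−5/8x| ∀x<0 ⇒ stable on all of ℝ⁻.

interval (−∞, 0). Any h>0 works for λ=-7.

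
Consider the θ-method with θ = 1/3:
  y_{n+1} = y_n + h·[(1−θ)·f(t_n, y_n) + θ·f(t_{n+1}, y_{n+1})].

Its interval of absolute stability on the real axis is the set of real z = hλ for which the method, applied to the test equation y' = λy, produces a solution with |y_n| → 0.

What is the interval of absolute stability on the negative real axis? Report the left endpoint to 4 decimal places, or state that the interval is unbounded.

With y'=λy (z=hλ):
  y_{n+1} = y_n + z·[2/3·y_n + 1/3·y_{n+1}] ⇒ (1 − 1/3z)y_{n+1} = (1 + 2/3z)y_n
  so R(z) = (1 + 2/3z)/(1 − 1/3z).

Need |R(x)|<1, x<0.
x=-1.45: |R|=0.0225
R=−1: 1+2/3x = −1+1/3x ⇒ -1/3x=2 ⇒ x=2/(-1/3)=-6.0000
Confirm numerically:
  x=-3.200: |R|=0.54839 <1
  x=-2.851: |R|=0.46180 <1
  x=-2.446: |R|=0.34741 <1
  x=-6.449: |R|=1.04752 >1
  x=-6.094: |R|=1.01034 >1
Stable set (-6.0000, 0).

(-6.0000, 0).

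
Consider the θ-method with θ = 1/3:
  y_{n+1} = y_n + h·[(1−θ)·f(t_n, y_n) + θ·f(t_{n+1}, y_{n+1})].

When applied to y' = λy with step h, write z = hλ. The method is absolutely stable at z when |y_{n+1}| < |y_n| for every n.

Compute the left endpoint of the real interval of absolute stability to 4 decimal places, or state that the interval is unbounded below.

left endpoint -6.0000.

Set f=λy, z=hλ:
  y_{n+1} = y_n + z·[2/3·y_n + 1/3·y_{n+1}] ⇒ (1 − 1/3z)y_{n+1} = (1 + 2/3z)y_n
  Hence R(z) = (1 + 2/3z)/(1 − 1/3z).

Boundary: |R(x)|=1, x<0.
x=-1.43: |R|=0.0316
R=−1: 1+2/3x = −1+1/3x ⇒ -1/3x=2 ⇒ x=2/(-1/3)=-6.0000
Confirm numerically:
  x=-5.072: |R|=0.88503 <1
  x=-3.306: |R|=0.57279 <1
  x=-3.115: |R|=0.52821 <1
  x=-6.450: |R|=1.04762 >1
  x=-6.428: |R|=1.04540 >1
  x=-6.221: |R|=1.02397 >1
So |R|<1 on (-6.0000, 0).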